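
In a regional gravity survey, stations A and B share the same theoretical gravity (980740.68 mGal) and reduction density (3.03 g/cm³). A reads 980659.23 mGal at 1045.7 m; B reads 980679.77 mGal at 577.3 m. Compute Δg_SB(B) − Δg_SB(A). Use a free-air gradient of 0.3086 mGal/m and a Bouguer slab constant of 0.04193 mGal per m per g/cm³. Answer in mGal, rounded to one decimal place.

-64.5

Δg_SB(A) = 980659.23 − 980740.68 + 0.3086×1045.7 − 0.04193×3.03×1045.7 = 108.40 mGal
Δg_SB(B) = 980679.77 − 980740.68 + 0.3086×577.3 − 0.04193×3.03×577.3 = 43.90 mGal
Difference = 43.90 − (108.40) = -64.50 mGal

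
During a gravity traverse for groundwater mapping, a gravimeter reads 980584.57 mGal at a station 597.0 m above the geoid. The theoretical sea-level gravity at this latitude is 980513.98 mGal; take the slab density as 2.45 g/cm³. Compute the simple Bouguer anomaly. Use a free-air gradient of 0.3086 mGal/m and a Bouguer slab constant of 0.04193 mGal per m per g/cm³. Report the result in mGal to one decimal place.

Free-air correction = 0.3086 × 597.0 = 184.23 mGal
Free-air anomaly = 980584.57 − 980513.98 + (184.23) = 254.82 mGal
Bouguer slab correction = 0.04193 × 2.45 × 597.0 = 61.33 mGal
Simple Bouguer anomaly = 254.82 − (61.33) = 193.49 mGal

193.5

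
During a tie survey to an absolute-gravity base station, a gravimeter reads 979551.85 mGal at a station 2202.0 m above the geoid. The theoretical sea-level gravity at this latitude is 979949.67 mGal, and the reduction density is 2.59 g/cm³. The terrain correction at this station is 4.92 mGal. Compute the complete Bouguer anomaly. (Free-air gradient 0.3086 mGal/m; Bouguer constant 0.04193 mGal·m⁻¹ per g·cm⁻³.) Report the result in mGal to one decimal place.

Free-air correction = 0.3086 × 2202.0 = 679.54 mGal
Free-air anomaly = 979551.85 − 979949.67 + (679.54) = 281.72 mGal
Bouguer slab correction = 0.04193 × 2.59 × 2202.0 = 239.13 mGal
Simple Bouguer anomaly = 281.72 − (239.13) = 42.59 mGal
Complete Bouguer anomaly = 42.59 + 4.92 = 47.51 mGal

47.5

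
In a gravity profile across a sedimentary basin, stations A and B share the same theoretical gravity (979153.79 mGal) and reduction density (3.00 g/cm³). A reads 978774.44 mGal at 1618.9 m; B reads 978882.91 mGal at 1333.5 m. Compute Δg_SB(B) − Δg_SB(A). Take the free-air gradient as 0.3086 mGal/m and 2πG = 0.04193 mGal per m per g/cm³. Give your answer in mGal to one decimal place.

Δg_SB(A) = 978774.44 − 979153.79 + 0.3086×1618.9 − 0.04193×3.00×1618.9 = -83.40 mGal
Δg_SB(B) = 978882.91 − 979153.79 + 0.3086×1333.5 − 0.04193×3.00×1333.5 = -27.10 mGal
Difference = -27.10 − (-83.40) = 56.30 mGal

56.3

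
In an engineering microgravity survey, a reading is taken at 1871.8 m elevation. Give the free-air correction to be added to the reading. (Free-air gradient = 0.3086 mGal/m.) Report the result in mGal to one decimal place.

577.6

Free-air correction = 0.3086 × 1871.8 = 577.6 mGal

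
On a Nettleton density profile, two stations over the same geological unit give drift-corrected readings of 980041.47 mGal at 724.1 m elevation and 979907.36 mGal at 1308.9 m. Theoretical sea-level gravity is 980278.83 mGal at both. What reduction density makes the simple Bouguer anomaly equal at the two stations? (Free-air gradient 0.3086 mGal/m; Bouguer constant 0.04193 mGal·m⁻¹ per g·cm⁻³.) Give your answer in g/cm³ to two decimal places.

1.89

Δg_obs = 979907.36 − 980041.47 = -134.11 mGal over Δh = 1308.9 − 724.1 = 584.8 m
Equal Bouguer anomalies ⇒ Δg_obs + (0.3086 − 0.04193ρ)·Δh = 0
0.3086 − 0.04193ρ = −Δg_obs/Δh = 0.22933
ρ = (0.3086 − 0.22933) / 0.04193 = 1.89 g/cm³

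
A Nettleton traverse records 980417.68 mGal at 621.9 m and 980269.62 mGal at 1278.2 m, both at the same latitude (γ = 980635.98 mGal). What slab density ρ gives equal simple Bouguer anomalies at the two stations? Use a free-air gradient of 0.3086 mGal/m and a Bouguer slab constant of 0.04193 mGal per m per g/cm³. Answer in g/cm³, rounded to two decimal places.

1.98

Δg_obs = 980269.62 − 980417.68 = -148.06 mGal over Δh = 1278.2 − 621.9 = 656.3 m
Equal Bouguer anomalies ⇒ Δg_obs + (0.3086 − 0.04193ρ)·Δh = 0
0.3086 − 0.04193ρ = −Δg_obs/Δh = 0.22560
ρ = (0.3086 − 0.22560) / 0.04193 = 1.98 g/cm³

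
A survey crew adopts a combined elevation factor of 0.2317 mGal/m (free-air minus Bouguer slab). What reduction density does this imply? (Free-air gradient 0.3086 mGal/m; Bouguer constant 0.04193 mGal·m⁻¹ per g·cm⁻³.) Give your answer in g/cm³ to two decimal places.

1.83

0.2317 = 0.3086 − 0.04193 × ρ
ρ = (0.3086 − 0.2317) / 0.04193 = 1.83 g/cm³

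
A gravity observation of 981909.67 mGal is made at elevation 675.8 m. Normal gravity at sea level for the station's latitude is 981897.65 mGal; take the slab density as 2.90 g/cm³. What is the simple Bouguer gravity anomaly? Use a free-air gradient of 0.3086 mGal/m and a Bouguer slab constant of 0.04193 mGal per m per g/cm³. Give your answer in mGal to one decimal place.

Free-air correction = 0.3086 × 675.8 = 208.55 mGal
Free-air anomaly = 981909.67 − 981897.65 + (208.55) = 220.57 mGal
Bouguer slab correction = 0.04193 × 2.90 × 675.8 = 82.18 mGal
Simple Bouguer anomaly = 220.57 − (82.18) = 138.39 mGal

138.4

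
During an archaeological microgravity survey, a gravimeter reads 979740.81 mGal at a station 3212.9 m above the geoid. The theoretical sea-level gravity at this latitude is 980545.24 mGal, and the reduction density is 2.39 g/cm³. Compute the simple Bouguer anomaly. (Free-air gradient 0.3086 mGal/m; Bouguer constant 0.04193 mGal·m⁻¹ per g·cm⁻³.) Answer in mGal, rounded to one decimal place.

-134.9

Free-air correction = 0.3086 × 3212.9 = 991.50 mGal
Free-air anomaly = 979740.81 − 980545.24 + (991.50) = 187.07 mGal
Bouguer slab correction = 0.04193 × 2.39 × 3212.9 = 321.97 mGal
Simple Bouguer anomaly = 187.07 − (321.97) = -134.90 mGal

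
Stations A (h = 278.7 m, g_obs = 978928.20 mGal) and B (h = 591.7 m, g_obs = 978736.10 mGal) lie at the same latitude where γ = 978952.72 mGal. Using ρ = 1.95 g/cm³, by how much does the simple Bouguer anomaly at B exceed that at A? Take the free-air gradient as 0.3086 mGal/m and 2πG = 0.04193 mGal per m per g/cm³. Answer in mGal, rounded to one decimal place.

Δg_SB(A) = 978928.20 − 978952.72 + 0.3086×278.7 − 0.04193×1.95×278.7 = 38.70 mGal
Δg_SB(B) = 978736.10 − 978952.72 + 0.3086×591.7 − 0.04193×1.95×591.7 = -82.40 mGal
Difference = -82.40 − (38.70) = -121.10 mGal

-121.1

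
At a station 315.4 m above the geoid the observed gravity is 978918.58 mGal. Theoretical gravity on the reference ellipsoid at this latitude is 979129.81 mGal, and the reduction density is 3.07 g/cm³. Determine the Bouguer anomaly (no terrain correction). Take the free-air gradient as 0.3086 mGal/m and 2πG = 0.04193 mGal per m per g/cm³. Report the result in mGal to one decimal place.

-154.5

Free-air correction = 0.3086 × 315.4 = 97.33 mGal
Free-air anomaly = 978918.58 − 979129.81 + (97.33) = -113.90 mGal
Bouguer slab correction = 0.04193 × 3.07 × 315.4 = 40.60 mGal
Simple Bouguer anomaly = -113.90 − (40.60) = -154.50 mGal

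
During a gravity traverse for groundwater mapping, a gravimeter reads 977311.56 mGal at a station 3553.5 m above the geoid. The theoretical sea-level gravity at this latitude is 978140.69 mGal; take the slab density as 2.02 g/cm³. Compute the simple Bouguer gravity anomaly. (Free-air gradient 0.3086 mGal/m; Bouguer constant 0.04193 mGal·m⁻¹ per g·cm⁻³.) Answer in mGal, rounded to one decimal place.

-33.5

Free-air correction = 0.3086 × 3553.5 = 1096.61 mGal
Free-air anomaly = 977311.56 − 978140.69 + (1096.61) = 267.48 mGal
Bouguer slab correction = 0.04193 × 2.02 × 3553.5 = 300.98 mGal
Simple Bouguer anomaly = 267.48 − (300.98) = -33.50 mGal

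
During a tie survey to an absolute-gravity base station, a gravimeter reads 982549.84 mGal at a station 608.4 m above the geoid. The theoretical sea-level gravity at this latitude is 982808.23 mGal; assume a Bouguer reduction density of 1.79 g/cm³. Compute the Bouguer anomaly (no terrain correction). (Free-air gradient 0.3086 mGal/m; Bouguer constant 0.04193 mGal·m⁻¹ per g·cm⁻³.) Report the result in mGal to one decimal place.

-116.3

Free-air correction = 0.3086 × 608.4 = 187.75 mGal
Free-air anomaly = 982549.84 − 982808.23 + (187.75) = -70.64 mGal
Bouguer slab correction = 0.04193 × 1.79 × 608.4 = 45.66 mGal
Simple Bouguer anomaly = -70.64 − (45.66) = -116.30 mGal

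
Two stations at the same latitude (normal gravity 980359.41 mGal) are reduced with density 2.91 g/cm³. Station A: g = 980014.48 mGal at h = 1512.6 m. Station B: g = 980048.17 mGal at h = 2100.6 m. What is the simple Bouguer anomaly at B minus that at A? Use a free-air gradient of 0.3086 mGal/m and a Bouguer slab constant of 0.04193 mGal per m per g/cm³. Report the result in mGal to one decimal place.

143.4

Δg_SB(A) = 980014.48 − 980359.41 + 0.3086×1512.6 − 0.04193×2.91×1512.6 = -62.70 mGal
Δg_SB(B) = 980048.17 − 980359.41 + 0.3086×2100.6 − 0.04193×2.91×2100.6 = 80.70 mGal
Difference = 80.70 − (-62.70) = 143.40 mGal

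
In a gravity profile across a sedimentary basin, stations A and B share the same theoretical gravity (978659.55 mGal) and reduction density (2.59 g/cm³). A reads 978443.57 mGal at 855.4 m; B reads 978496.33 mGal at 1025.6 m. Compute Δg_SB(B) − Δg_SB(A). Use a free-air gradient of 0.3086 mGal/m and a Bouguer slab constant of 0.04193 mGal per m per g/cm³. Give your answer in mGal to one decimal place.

Δg_SB(A) = 978443.57 − 978659.55 + 0.3086×855.4 − 0.04193×2.59×855.4 = -44.90 mGal
Δg_SB(B) = 978496.33 − 978659.55 + 0.3086×1025.6 − 0.04193×2.59×1025.6 = 41.90 mGal
Difference = 41.90 − (-44.90) = 86.80 mGal

86.8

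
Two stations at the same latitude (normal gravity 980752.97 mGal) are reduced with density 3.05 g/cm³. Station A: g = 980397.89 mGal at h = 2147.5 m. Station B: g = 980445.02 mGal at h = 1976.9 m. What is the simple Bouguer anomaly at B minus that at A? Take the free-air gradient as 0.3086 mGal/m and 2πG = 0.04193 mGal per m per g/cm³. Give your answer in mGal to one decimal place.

Δg_SB(A) = 980397.89 − 980752.97 + 0.3086×2147.5 − 0.04193×3.05×2147.5 = 33.00 mGal
Δg_SB(B) = 980445.02 − 980752.97 + 0.3086×1976.9 − 0.04193×3.05×1976.9 = 49.30 mGal
Difference = 49.30 − (33.00) = 16.30 mGal

16.3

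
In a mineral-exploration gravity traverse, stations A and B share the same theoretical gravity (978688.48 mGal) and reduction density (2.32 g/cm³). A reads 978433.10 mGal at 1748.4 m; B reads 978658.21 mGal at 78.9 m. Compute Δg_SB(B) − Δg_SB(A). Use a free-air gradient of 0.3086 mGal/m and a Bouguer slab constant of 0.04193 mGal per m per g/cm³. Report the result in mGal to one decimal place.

-127.7

Δg_SB(A) = 978433.10 − 978688.48 + 0.3086×1748.4 − 0.04193×2.32×1748.4 = 114.10 mGal
Δg_SB(B) = 978658.21 − 978688.48 + 0.3086×78.9 − 0.04193×2.32×78.9 = -13.60 mGal
Difference = -13.60 − (114.10) = -127.70 mGal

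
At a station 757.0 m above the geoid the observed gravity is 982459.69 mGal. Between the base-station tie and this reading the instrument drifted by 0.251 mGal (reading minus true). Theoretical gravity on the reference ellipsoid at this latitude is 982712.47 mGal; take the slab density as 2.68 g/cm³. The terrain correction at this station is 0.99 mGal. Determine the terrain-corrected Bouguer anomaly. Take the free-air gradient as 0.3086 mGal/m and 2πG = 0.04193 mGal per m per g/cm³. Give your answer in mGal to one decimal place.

Drift-corrected reading = 982459.69 − (0.251) = 982459.439 mGal
Free-air correction = 0.3086 × 757.0 = 233.61 mGal
Free-air anomaly = 982459.439 − 982712.47 + (233.61) = -19.421 mGal
Bouguer slab correction = 0.04193 × 2.68 × 757.0 = 85.07 mGal
Simple Bouguer anomaly = -19.421 − (85.07) = -104.491 mGal
Complete Bouguer anomaly = -104.491 + 0.99 = -103.501 mGal

-103.5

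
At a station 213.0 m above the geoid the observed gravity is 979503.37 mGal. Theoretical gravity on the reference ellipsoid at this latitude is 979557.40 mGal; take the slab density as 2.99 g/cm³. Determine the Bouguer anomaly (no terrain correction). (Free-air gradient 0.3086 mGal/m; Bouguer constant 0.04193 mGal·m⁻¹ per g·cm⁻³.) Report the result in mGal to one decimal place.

-15.0

Free-air correction = 0.3086 × 213.0 = 65.73 mGal
Free-air anomaly = 979503.37 − 979557.40 + (65.73) = 11.70 mGal
Bouguer slab correction = 0.04193 × 2.99 × 213.0 = 26.70 mGal
Simple Bouguer anomaly = 11.70 − (26.70) = -15.00 mGal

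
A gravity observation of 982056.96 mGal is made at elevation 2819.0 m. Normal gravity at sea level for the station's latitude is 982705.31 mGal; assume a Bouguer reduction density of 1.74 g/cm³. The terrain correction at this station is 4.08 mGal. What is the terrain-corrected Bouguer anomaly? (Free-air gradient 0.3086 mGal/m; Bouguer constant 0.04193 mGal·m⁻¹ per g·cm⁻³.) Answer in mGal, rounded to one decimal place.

Free-air correction = 0.3086 × 2819.0 = 869.94 mGal
Free-air anomaly = 982056.96 − 982705.31 + (869.94) = 221.59 mGal
Bouguer slab correction = 0.04193 × 1.74 × 2819.0 = 205.67 mGal
Simple Bouguer anomaly = 221.59 − (205.67) = 15.92 mGal
Complete Bouguer anomaly = 15.92 + 4.08 = 20.00 mGal

20.0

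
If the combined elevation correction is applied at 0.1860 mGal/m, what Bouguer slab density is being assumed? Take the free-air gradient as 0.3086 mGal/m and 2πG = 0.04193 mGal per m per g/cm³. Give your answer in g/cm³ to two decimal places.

2.92

0.1860 = 0.3086 − 0.04193 × ρ
ρ = (0.3086 − 0.1860) / 0.04193 = 2.92 g/cm³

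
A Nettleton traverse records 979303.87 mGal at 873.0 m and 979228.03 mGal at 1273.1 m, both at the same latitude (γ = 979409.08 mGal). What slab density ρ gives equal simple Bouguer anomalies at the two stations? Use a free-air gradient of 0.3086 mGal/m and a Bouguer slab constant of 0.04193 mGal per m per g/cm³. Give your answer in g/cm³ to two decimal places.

Δg_obs = 979228.03 − 979303.87 = -75.84 mGal over Δh = 1273.1 − 873.0 = 400.1 m
Equal Bouguer anomalies ⇒ Δg_obs + (0.3086 − 0.04193ρ)·Δh = 0
0.3086 − 0.04193ρ = −Δg_obs/Δh = 0.18955
ρ = (0.3086 − 0.18955) / 0.04193 = 2.84 g/cm³

2.84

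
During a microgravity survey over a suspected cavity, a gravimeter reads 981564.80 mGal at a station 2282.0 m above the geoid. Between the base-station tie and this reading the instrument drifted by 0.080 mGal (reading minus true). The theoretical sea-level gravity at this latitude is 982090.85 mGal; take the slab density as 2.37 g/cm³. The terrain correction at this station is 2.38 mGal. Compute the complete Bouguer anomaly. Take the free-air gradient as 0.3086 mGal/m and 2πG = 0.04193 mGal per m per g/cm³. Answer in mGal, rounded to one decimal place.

-46.3

Drift-corrected reading = 981564.80 − (0.080) = 981564.720 mGal
Free-air correction = 0.3086 × 2282.0 = 704.23 mGal
Free-air anomaly = 981564.720 − 982090.85 + (704.23) = 178.100 mGal
Bouguer slab correction = 0.04193 × 2.37 × 2282.0 = 226.77 mGal
Simple Bouguer anomaly = 178.100 − (226.77) = -48.670 mGal
Complete Bouguer anomaly = -48.670 + 2.38 = -46.290 mGal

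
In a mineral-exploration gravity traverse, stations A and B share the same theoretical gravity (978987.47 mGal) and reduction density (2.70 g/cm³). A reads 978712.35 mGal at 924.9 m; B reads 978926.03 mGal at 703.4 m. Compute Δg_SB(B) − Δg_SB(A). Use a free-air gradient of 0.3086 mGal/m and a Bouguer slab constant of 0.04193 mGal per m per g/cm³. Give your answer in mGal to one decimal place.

170.4

Δg_SB(A) = 978712.35 − 978987.47 + 0.3086×924.9 − 0.04193×2.70×924.9 = -94.40 mGal
Δg_SB(B) = 978926.03 − 978987.47 + 0.3086×703.4 − 0.04193×2.70×703.4 = 76.00 mGal
Difference = 76.00 − (-94.40) = 170.40 mGal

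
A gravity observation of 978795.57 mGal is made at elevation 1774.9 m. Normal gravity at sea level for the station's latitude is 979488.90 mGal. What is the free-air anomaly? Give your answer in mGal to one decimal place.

-145.6

Free-air correction = 0.3086 × 1774.9 = 547.73 mGal
Free-air anomaly = 978795.57 − 979488.90 + (547.73) = -145.60 mGal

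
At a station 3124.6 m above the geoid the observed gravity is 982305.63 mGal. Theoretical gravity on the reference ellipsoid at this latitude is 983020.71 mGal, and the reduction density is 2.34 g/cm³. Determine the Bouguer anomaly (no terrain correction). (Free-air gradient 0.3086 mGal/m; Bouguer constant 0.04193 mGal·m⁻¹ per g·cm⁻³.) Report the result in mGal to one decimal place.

-57.4

Free-air correction = 0.3086 × 3124.6 = 964.25 mGal
Free-air anomaly = 982305.63 − 983020.71 + (964.25) = 249.17 mGal
Bouguer slab correction = 0.04193 × 2.34 × 3124.6 = 306.57 mGal
Simple Bouguer anomaly = 249.17 − (306.57) = -57.40 mGal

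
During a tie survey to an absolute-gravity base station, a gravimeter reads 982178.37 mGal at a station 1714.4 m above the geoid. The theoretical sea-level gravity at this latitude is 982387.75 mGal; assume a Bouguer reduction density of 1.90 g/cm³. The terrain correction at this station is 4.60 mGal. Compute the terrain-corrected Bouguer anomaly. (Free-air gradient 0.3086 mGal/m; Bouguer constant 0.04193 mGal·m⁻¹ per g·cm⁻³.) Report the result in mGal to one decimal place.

187.7

Free-air correction = 0.3086 × 1714.4 = 529.06 mGal
Free-air anomaly = 982178.37 − 982387.75 + (529.06) = 319.68 mGal
Bouguer slab correction = 0.04193 × 1.90 × 1714.4 = 136.58 mGal
Simple Bouguer anomaly = 319.68 − (136.58) = 183.10 mGal
Complete Bouguer anomaly = 183.10 + 4.60 = 187.70 mGal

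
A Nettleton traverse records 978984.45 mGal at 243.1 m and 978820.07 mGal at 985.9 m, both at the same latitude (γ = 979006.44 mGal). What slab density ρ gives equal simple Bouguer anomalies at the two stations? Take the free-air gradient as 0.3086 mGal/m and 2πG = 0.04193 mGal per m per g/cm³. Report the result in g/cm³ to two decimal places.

Δg_obs = 978820.07 − 978984.45 = -164.38 mGal over Δh = 985.9 − 243.1 = 742.8 m
Equal Bouguer anomalies ⇒ Δg_obs + (0.3086 − 0.04193ρ)·Δh = 0
0.3086 − 0.04193ρ = −Δg_obs/Δh = 0.22130
ρ = (0.3086 − 0.22130) / 0.04193 = 2.08 g/cm³

2.08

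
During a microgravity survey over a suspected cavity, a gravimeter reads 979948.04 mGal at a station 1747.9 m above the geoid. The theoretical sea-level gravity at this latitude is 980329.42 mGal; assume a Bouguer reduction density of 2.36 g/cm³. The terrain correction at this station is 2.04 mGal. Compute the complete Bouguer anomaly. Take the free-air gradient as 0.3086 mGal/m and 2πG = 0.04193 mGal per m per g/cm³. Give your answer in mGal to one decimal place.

-12.9

Free-air correction = 0.3086 × 1747.9 = 539.40 mGal
Free-air anomaly = 979948.04 − 980329.42 + (539.40) = 158.02 mGal
Bouguer slab correction = 0.04193 × 2.36 × 1747.9 = 172.96 mGal
Simple Bouguer anomaly = 158.02 − (172.96) = -14.94 mGal
Complete Bouguer anomaly = -14.94 + 2.04 = -12.90 mGal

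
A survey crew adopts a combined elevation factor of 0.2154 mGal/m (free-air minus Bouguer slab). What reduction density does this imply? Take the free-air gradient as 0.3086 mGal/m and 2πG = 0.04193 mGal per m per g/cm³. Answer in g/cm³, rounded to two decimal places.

0.2154 = 0.3086 − 0.04193 × ρ
ρ = (0.3086 − 0.2154) / 0.04193 = 2.22 g/cm³

2.22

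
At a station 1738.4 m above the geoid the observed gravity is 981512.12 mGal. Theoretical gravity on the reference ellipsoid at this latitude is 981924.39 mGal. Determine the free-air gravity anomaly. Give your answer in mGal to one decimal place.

124.2

Free-air correction = 0.3086 × 1738.4 = 536.47 mGal
Free-air anomaly = 981512.12 − 981924.39 + (536.47) = 124.20 mGal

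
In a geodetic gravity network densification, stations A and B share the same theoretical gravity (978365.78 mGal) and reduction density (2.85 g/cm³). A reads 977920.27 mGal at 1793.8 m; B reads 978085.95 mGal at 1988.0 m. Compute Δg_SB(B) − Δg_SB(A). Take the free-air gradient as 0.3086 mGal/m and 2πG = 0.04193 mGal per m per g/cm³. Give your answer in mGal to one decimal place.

Δg_SB(A) = 977920.27 − 978365.78 + 0.3086×1793.8 − 0.04193×2.85×1793.8 = -106.30 mGal
Δg_SB(B) = 978085.95 − 978365.78 + 0.3086×1988.0 − 0.04193×2.85×1988.0 = 96.10 mGal
Difference = 96.10 − (-106.30) = 202.40 mGal

202.4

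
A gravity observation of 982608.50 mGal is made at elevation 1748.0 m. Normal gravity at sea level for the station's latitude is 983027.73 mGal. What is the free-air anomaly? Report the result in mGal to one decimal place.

120.2

Free-air correction = 0.3086 × 1748.0 = 539.43 mGal
Free-air anomaly = 982608.50 − 983027.73 + (539.43) = 120.20 mGal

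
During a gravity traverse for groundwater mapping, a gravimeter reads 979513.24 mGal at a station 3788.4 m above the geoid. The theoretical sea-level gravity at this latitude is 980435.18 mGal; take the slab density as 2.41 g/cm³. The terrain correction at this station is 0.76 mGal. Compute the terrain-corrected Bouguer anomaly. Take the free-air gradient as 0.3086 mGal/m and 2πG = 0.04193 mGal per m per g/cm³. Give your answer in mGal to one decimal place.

-134.9

Free-air correction = 0.3086 × 3788.4 = 1169.10 mGal
Free-air anomaly = 979513.24 − 980435.18 + (1169.10) = 247.16 mGal
Bouguer slab correction = 0.04193 × 2.41 × 3788.4 = 382.82 mGal
Simple Bouguer anomaly = 247.16 − (382.82) = -135.66 mGal
Complete Bouguer anomaly = -135.66 + 0.76 = -134.90 mGal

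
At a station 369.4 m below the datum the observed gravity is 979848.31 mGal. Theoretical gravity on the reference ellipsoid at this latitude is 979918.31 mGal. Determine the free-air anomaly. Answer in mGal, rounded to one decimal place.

Free-air correction = 0.3086 × -369.4 = -114.00 mGal
Free-air anomaly = 979848.31 − 979918.31 + (-114.00) = -184.00 mGal

-184.0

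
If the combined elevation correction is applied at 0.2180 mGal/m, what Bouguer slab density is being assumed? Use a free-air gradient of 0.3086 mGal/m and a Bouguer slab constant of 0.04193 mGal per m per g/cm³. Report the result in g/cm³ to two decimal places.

0.2180 = 0.3086 − 0.04193 × ρ
ρ = (0.3086 − 0.2180) / 0.04193 = 2.16 g/cm³

2.16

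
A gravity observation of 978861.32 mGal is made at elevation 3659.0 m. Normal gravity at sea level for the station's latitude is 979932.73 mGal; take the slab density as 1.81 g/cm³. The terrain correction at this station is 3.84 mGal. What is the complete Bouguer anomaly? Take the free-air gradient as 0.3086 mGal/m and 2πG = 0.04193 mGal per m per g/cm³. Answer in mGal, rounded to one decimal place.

Free-air correction = 0.3086 × 3659.0 = 1129.17 mGal
Free-air anomaly = 978861.32 − 979932.73 + (1129.17) = 57.76 mGal
Bouguer slab correction = 0.04193 × 1.81 × 3659.0 = 277.69 mGal
Simple Bouguer anomaly = 57.76 − (277.69) = -219.93 mGal
Complete Bouguer anomaly = -219.93 + 3.84 = -216.09 mGal

-216.1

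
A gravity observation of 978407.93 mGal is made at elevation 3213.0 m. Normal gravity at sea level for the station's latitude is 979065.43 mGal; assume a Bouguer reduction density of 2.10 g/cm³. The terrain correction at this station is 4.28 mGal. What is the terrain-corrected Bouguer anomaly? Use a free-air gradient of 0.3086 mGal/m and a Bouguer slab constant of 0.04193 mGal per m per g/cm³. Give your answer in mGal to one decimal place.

Free-air correction = 0.3086 × 3213.0 = 991.53 mGal
Free-air anomaly = 978407.93 − 979065.43 + (991.53) = 334.03 mGal
Bouguer slab correction = 0.04193 × 2.10 × 3213.0 = 282.91 mGal
Simple Bouguer anomaly = 334.03 − (282.91) = 51.12 mGal
Complete Bouguer anomaly = 51.12 + 4.28 = 55.40 mGal

55.4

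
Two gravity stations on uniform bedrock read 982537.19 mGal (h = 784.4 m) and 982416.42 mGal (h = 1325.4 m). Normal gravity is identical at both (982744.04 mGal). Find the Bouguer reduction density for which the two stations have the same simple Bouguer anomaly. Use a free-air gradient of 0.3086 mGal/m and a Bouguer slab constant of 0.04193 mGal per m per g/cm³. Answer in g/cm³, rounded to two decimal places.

Δg_obs = 982416.42 − 982537.19 = -120.77 mGal over Δh = 1325.4 − 784.4 = 541.0 m
Equal Bouguer anomalies ⇒ Δg_obs + (0.3086 − 0.04193ρ)·Δh = 0
0.3086 − 0.04193ρ = −Δg_obs/Δh = 0.22323
ρ = (0.3086 − 0.22323) / 0.04193 = 2.04 g/cm³

2.04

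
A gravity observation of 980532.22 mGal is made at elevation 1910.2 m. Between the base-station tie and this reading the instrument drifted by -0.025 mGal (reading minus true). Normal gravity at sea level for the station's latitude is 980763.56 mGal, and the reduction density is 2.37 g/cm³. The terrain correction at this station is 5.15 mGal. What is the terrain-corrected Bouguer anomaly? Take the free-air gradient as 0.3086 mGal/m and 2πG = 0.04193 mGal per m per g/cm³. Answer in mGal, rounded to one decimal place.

173.5

Drift-corrected reading = 980532.22 − (-0.025) = 980532.245 mGal
Free-air correction = 0.3086 × 1910.2 = 589.49 mGal
Free-air anomaly = 980532.245 − 980763.56 + (589.49) = 358.175 mGal
Bouguer slab correction = 0.04193 × 2.37 × 1910.2 = 189.82 mGal
Simple Bouguer anomaly = 358.175 − (189.82) = 168.355 mGal
Complete Bouguer anomaly = 168.355 + 5.15 = 173.505 mGal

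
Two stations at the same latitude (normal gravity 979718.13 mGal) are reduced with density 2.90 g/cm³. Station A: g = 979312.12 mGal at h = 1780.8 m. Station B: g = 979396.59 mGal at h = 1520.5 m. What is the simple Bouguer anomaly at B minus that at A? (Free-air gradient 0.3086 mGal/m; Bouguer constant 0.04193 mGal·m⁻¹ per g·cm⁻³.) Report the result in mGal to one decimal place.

Δg_SB(A) = 979312.12 − 979718.13 + 0.3086×1780.8 − 0.04193×2.90×1780.8 = -73.00 mGal
Δg_SB(B) = 979396.59 − 979718.13 + 0.3086×1520.5 − 0.04193×2.90×1520.5 = -37.20 mGal
Difference = -37.20 − (-73.00) = 35.80 mGal

35.8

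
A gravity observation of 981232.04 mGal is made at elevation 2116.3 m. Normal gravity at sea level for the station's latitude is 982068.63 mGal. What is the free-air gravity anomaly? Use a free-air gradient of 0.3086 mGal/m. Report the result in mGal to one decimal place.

Free-air correction = 0.3086 × 2116.3 = 653.09 mGal
Free-air anomaly = 981232.04 − 982068.63 + (653.09) = -183.50 mGal

-183.5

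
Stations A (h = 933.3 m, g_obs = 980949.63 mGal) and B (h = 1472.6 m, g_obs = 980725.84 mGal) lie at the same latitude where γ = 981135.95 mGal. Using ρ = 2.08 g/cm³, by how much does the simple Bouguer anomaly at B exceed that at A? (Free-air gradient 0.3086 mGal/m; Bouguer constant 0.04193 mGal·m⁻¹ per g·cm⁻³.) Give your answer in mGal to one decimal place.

Δg_SB(A) = 980949.63 − 981135.95 + 0.3086×933.3 − 0.04193×2.08×933.3 = 20.30 mGal
Δg_SB(B) = 980725.84 − 981135.95 + 0.3086×1472.6 − 0.04193×2.08×1472.6 = -84.10 mGal
Difference = -84.10 − (20.30) = -104.40 mGal

-104.4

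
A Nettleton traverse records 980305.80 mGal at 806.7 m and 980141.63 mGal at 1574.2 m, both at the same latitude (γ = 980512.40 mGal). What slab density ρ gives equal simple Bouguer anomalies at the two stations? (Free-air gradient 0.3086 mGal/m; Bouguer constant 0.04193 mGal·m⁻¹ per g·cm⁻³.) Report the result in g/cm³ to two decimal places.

2.26

Δg_obs = 980141.63 − 980305.80 = -164.17 mGal over Δh = 1574.2 − 806.7 = 767.5 m
Equal Bouguer anomalies ⇒ Δg_obs + (0.3086 − 0.04193ρ)·Δh = 0
0.3086 − 0.04193ρ = −Δg_obs/Δh = 0.21390
ρ = (0.3086 − 0.21390) / 0.04193 = 2.26 g/cm³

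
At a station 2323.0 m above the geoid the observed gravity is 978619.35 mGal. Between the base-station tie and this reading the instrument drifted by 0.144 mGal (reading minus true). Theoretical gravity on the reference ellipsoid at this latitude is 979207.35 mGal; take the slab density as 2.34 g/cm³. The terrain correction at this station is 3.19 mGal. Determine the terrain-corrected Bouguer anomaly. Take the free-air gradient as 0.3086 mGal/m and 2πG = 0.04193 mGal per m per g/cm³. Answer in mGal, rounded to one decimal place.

-96.0

Drift-corrected reading = 978619.35 − (0.144) = 978619.206 mGal
Free-air correction = 0.3086 × 2323.0 = 716.88 mGal
Free-air anomaly = 978619.206 − 979207.35 + (716.88) = 128.736 mGal
Bouguer slab correction = 0.04193 × 2.34 × 2323.0 = 227.92 mGal
Simple Bouguer anomaly = 128.736 − (227.92) = -99.184 mGal
Complete Bouguer anomaly = -99.184 + 3.19 = -95.994 mGal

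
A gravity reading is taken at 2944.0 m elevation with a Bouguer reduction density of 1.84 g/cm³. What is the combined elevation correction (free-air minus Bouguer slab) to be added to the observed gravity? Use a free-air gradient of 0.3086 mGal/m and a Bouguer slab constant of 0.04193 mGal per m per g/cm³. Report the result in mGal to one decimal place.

Combined gradient = 0.3086 − 0.04193 × 1.84 = 0.2314488 mGal/m
Combined elevation correction = 0.2314488 × 2944.0 = 681.4 mGal

681.4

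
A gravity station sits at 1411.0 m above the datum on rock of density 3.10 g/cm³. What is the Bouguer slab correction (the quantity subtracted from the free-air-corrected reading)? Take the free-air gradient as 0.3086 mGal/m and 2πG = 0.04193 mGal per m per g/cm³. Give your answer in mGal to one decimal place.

183.4

Bouguer slab correction = 0.04193 × 3.10 × 1411.0 = 183.4 mGal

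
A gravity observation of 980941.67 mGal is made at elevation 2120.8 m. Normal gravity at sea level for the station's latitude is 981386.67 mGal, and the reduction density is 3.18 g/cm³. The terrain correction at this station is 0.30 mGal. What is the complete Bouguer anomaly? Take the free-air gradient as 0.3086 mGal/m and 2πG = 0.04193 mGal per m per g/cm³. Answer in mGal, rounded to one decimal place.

Free-air correction = 0.3086 × 2120.8 = 654.48 mGal
Free-air anomaly = 980941.67 − 981386.67 + (654.48) = 209.48 mGal
Bouguer slab correction = 0.04193 × 3.18 × 2120.8 = 282.78 mGal
Simple Bouguer anomaly = 209.48 − (282.78) = -73.30 mGal
Complete Bouguer anomaly = -73.30 + 0.30 = -73.00 mGal

-73.0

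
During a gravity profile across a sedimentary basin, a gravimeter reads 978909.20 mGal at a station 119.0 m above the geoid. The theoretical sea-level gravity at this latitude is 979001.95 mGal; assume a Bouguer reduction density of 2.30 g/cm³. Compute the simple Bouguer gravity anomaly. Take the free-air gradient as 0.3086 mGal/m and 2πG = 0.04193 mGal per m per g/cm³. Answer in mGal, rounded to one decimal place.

-67.5

Free-air correction = 0.3086 × 119.0 = 36.72 mGal
Free-air anomaly = 978909.20 − 979001.95 + (36.72) = -56.03 mGal
Bouguer slab correction = 0.04193 × 2.30 × 119.0 = 11.48 mGal
Simple Bouguer anomaly = -56.03 − (11.48) = -67.51 mGal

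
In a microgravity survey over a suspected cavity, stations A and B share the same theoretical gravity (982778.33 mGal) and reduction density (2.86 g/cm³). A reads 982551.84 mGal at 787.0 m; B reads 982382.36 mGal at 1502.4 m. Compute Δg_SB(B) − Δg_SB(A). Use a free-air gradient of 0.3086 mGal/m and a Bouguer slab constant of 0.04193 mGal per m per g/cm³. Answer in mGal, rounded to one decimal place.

-34.5

Δg_SB(A) = 982551.84 − 982778.33 + 0.3086×787.0 − 0.04193×2.86×787.0 = -78.00 mGal
Δg_SB(B) = 982382.36 − 982778.33 + 0.3086×1502.4 − 0.04193×2.86×1502.4 = -112.50 mGal
Difference = -112.50 − (-78.00) = -34.50 mGal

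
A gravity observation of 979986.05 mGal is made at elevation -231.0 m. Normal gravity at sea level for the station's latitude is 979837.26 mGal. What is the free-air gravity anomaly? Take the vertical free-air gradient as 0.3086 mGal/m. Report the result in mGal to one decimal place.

77.5

Free-air correction = 0.3086 × -231.0 = -71.29 mGal
Free-air anomaly = 979986.05 − 979837.26 + (-71.29) = 77.50 mGal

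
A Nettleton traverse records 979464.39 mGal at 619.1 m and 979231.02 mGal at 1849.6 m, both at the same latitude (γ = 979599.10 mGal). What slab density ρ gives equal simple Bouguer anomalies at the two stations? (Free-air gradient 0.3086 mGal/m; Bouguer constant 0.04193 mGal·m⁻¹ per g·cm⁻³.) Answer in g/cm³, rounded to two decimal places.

2.84

Δg_obs = 979231.02 − 979464.39 = -233.37 mGal over Δh = 1849.6 − 619.1 = 1230.5 m
Equal Bouguer anomalies ⇒ Δg_obs + (0.3086 − 0.04193ρ)·Δh = 0
0.3086 − 0.04193ρ = −Δg_obs/Δh = 0.18965
ρ = (0.3086 − 0.18965) / 0.04193 = 2.84 g/cm³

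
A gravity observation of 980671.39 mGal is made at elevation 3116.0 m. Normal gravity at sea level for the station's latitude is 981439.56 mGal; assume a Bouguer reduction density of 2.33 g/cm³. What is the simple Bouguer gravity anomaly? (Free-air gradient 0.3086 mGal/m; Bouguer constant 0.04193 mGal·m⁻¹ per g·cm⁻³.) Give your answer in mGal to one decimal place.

Free-air correction = 0.3086 × 3116.0 = 961.60 mGal
Free-air anomaly = 980671.39 − 981439.56 + (961.60) = 193.43 mGal
Bouguer slab correction = 0.04193 × 2.33 × 3116.0 = 304.42 mGal
Simple Bouguer anomaly = 193.43 − (304.42) = -110.99 mGal

-111.0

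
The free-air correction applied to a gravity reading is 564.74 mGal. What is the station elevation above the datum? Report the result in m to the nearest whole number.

h = 564.74 / 0.3086 = 1830.01 m

1830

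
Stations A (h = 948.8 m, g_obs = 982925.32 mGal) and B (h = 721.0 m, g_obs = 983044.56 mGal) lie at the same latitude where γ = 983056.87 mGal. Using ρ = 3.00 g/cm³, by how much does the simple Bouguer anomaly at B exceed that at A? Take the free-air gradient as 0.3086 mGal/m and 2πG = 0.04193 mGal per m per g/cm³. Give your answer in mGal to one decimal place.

Δg_SB(A) = 982925.32 − 983056.87 + 0.3086×948.8 − 0.04193×3.00×948.8 = 41.90 mGal
Δg_SB(B) = 983044.56 − 983056.87 + 0.3086×721.0 − 0.04193×3.00×721.0 = 119.50 mGal
Difference = 119.50 − (41.90) = 77.60 mGal

77.6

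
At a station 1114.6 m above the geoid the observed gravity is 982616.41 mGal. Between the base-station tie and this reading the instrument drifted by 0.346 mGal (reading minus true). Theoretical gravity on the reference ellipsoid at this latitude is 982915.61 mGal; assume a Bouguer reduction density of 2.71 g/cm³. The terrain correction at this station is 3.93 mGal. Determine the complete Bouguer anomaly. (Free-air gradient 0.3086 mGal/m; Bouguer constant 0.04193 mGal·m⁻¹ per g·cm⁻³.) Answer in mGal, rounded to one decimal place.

Drift-corrected reading = 982616.41 − (0.346) = 982616.064 mGal
Free-air correction = 0.3086 × 1114.6 = 343.97 mGal
Free-air anomaly = 982616.064 − 982915.61 + (343.97) = 44.424 mGal
Bouguer slab correction = 0.04193 × 2.71 × 1114.6 = 126.65 mGal
Simple Bouguer anomaly = 44.424 − (126.65) = -82.226 mGal
Complete Bouguer anomaly = -82.226 + 3.93 = -78.296 mGal

-78.3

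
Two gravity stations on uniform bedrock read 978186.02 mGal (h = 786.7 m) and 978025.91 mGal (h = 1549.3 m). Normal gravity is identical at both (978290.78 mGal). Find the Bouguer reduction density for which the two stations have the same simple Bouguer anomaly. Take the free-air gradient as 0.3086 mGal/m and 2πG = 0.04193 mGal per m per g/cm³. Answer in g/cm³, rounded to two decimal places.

2.35

Δg_obs = 978025.91 − 978186.02 = -160.11 mGal over Δh = 1549.3 − 786.7 = 762.6 m
Equal Bouguer anomalies ⇒ Δg_obs + (0.3086 − 0.04193ρ)·Δh = 0
0.3086 − 0.04193ρ = −Δg_obs/Δh = 0.20995
ρ = (0.3086 − 0.20995) / 0.04193 = 2.35 g/cm³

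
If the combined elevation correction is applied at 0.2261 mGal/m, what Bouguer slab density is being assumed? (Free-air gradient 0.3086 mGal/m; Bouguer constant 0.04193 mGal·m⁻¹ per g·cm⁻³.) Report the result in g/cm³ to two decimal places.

0.2261 = 0.3086 − 0.04193 × ρ
ρ = (0.3086 − 0.2261) / 0.04193 = 1.97 g/cm³

1.97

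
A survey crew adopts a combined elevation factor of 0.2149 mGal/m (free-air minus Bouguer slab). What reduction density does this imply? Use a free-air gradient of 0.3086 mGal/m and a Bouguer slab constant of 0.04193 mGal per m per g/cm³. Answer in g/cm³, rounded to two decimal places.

0.2149 = 0.3086 − 0.04193 × ρ
ρ = (0.3086 − 0.2149) / 0.04193 = 2.23 g/cm³

2.23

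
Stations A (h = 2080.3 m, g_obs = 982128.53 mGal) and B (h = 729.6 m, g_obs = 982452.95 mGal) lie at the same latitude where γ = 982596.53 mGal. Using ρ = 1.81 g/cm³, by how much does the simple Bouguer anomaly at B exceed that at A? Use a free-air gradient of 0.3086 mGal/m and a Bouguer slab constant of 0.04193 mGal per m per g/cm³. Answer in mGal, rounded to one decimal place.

Δg_SB(A) = 982128.53 − 982596.53 + 0.3086×2080.3 − 0.04193×1.81×2080.3 = 16.10 mGal
Δg_SB(B) = 982452.95 − 982596.53 + 0.3086×729.6 − 0.04193×1.81×729.6 = 26.20 mGal
Difference = 26.20 − (16.10) = 10.10 mGal

10.1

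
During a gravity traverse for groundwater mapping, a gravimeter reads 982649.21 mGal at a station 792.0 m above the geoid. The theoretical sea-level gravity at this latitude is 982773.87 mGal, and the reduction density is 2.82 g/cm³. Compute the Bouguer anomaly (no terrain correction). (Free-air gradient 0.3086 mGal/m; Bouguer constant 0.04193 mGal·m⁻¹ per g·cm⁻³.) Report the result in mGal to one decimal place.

Free-air correction = 0.3086 × 792.0 = 244.41 mGal
Free-air anomaly = 982649.21 − 982773.87 + (244.41) = 119.75 mGal
Bouguer slab correction = 0.04193 × 2.82 × 792.0 = 93.65 mGal
Simple Bouguer anomaly = 119.75 − (93.65) = 26.10 mGal

26.1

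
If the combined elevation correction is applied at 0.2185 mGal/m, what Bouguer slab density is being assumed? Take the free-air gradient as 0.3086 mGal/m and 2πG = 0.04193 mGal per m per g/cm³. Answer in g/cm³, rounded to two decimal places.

2.15

0.2185 = 0.3086 − 0.04193 × ρ
ρ = (0.3086 − 0.2185) / 0.04193 = 2.15 g/cm³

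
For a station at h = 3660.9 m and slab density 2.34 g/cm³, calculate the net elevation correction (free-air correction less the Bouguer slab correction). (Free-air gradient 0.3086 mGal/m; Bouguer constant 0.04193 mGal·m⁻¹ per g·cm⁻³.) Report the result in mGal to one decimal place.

Combined gradient = 0.3086 − 0.04193 × 2.34 = 0.2104838 mGal/m
Combined elevation correction = 0.2104838 × 3660.9 = 770.6 mGal

770.6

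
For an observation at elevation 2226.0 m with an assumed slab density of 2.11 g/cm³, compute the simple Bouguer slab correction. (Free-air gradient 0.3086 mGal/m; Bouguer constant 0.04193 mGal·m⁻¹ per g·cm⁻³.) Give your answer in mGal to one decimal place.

Bouguer slab correction = 0.04193 × 2.11 × 2226.0 = 196.9 mGal

196.9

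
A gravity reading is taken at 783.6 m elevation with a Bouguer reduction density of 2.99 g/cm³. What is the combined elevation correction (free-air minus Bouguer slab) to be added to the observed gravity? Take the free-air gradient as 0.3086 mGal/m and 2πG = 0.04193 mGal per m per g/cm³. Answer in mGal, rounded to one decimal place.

143.6

Combined gradient = 0.3086 − 0.04193 × 2.99 = 0.1832293 mGal/m
Combined elevation correction = 0.1832293 × 783.6 = 143.6 mGal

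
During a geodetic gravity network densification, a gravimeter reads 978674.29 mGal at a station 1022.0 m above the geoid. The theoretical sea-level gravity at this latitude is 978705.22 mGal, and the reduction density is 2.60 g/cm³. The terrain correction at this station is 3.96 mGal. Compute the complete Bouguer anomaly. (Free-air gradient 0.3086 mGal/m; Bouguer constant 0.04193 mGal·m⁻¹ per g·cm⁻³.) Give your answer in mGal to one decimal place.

177.0

Free-air correction = 0.3086 × 1022.0 = 315.39 mGal
Free-air anomaly = 978674.29 − 978705.22 + (315.39) = 284.46 mGal
Bouguer slab correction = 0.04193 × 2.60 × 1022.0 = 111.42 mGal
Simple Bouguer anomaly = 284.46 − (111.42) = 173.04 mGal
Complete Bouguer anomaly = 173.04 + 3.96 = 177.00 mGal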